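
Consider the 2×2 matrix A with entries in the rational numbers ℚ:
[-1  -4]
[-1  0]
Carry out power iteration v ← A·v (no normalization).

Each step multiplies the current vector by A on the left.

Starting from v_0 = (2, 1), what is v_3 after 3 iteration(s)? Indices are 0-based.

v_0 = (2, 1).
v_1 = A·v_0 = (-6, -2).
v_2 = A·v_1 = (14, 6).
v_3 = A·v_2 = (-38, -14).

v_3 = (-38, -14)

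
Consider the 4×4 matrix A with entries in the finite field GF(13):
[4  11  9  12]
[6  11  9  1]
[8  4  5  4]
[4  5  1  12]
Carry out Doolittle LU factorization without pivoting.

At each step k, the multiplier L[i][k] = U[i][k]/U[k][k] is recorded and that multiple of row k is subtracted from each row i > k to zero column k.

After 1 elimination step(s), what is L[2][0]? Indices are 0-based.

Step 1: pivot at (0,0) is 4.
  row1 ← row1 − (8)·row0  ⇒  L[1][0]=8, U row1=(0, 1, 2, 9)
  row2 ← row2 − (2)·row0  ⇒  L[2][0]=2, U row2=(0, 8, 0, 6)
  row3 ← row3 − (1)·row0  ⇒  L[3][0]=1, U row3=(0, 7, 5, 0)

L[2][0] = 2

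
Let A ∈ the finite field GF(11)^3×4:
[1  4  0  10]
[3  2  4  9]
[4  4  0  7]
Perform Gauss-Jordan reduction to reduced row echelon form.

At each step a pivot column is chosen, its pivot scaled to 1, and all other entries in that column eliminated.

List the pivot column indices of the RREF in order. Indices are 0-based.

pivot(0,0)=1: scale R0 → (1, 4, 0, 10)
  clear (1,0): R1 −= (3)R0 → (0, 1, 4, 1)
  clear (2,0): R2 −= (4)R0 → (0, 10, 0, 0)
pivot(1,1)=1: scale R1 → (0, 1, 4, 1)
  clear (0,1): R0 −= (4)R1 → (1, 0, 6, 6)
  clear (2,1): R2 −= (10)R1 → (0, 0, 4, 1)
pivot(2,2)=4: scale R2 → (0, 0, 1, 3)
  clear (0,2): R0 −= (6)R2 → (1, 0, 0, 10)
  clear (1,2): R1 −= (4)R2 → (0, 1, 0, 0)

pivot columns: 0, 1, 2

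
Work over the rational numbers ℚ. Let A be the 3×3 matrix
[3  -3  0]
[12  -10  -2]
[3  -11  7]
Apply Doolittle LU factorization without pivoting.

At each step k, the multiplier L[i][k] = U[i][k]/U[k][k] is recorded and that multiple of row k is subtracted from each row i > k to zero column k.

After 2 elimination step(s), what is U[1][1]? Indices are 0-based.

U[1][1] = 2

[col 0] pivot 3
  R1 -= 4*R0 → (0, 2, -2)  (L[1][0] := 4)
  R2 -= 1*R0 → (0, -8, 7)  (L[2][0] := 1)
[col 1] pivot 2
  R2 -= -4*R1 → (0, 0, -1)  (L[2][1] := -4)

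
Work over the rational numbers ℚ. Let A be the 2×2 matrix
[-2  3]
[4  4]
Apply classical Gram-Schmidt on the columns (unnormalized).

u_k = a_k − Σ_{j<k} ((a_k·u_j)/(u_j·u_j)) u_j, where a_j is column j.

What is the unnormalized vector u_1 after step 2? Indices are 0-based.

u_1 = (4, 2)

Step 1: u_0 = a_0 = (-2, 4).
Step 2: u_1 = a_1 − (1/2)·u_0 = (4, 2).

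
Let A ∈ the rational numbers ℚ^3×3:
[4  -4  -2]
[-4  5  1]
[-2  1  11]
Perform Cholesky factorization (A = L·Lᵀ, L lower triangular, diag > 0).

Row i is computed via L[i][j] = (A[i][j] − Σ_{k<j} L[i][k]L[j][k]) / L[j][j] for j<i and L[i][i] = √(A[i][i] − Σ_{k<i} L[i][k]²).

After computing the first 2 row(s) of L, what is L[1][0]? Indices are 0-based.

Step 1: L[0][0] = √(4) = 2.
  L[1][0] = (-4) / L[0][0] = -2.
Step 2: L[1][1] = √(1) = 1.

L[1][0] = -2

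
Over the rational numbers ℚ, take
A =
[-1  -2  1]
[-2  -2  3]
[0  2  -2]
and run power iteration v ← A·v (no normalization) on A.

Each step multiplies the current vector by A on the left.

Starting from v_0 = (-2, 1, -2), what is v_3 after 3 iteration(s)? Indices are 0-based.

v_0 = (-2, 1, -2).
v_1 = A·v_0 = (-2, -4, 6).
v_2 = A·v_1 = (16, 30, -20).
v_3 = A·v_2 = (-96, -152, 100).

v_3 = (-96, -152, 100)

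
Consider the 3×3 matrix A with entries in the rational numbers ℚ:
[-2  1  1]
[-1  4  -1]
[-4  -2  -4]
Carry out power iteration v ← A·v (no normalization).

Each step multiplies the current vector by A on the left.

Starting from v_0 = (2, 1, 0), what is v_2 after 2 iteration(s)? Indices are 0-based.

v_0 = (2, 1, 0).
v_1 = A·v_0 = (-3, 2, -10).
v_2 = A·v_1 = (-2, 21, 48).

v_2 = (-2, 21, 48)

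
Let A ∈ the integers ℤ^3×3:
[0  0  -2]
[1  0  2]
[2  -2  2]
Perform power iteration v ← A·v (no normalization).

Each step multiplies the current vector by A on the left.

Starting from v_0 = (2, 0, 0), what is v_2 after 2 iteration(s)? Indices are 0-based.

v_2 = (-8, 8, 4)

v_0 = (2, 0, 0).
v_1 = A·v_0 = (0, 2, 4).
v_2 = A·v_1 = (-8, 8, 4).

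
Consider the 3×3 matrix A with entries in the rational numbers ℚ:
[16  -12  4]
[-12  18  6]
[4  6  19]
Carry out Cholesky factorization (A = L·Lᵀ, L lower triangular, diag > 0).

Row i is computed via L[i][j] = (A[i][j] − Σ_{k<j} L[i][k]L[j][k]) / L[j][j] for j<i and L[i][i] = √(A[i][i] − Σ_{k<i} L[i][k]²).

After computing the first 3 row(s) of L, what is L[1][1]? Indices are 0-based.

Step 1: L[0][0] = √(16) = 4.
  L[1][0] = (-12) / L[0][0] = -3.
Step 2: L[1][1] = √(9) = 3.
  L[2][0] = (4) / L[0][0] = 1.
  L[2][1] = (9) / L[1][1] = 3.
Step 3: L[2][2] = √(9) = 3.

L[1][1] = 3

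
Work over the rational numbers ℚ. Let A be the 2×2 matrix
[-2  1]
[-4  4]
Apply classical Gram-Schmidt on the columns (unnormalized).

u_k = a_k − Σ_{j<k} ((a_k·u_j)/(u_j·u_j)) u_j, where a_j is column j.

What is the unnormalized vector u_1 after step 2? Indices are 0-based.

Step 1: u_0 = a_0 = (-2, -4).
Step 2: u_1 = a_1 − (-9/10)·u_0 = (-4/5, 2/5).

u_1 = (-4/5, 2/5)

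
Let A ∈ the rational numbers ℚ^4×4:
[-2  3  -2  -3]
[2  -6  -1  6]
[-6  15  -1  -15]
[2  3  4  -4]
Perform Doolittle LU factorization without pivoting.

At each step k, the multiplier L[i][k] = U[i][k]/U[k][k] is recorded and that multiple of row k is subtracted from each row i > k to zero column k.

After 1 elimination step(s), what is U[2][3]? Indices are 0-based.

U[2][3] = -6

Step 1: pivot at (0,0) is -2.
  row1 ← row1 − (-1)·row0  ⇒  L[1][0]=-1, U row1=(0, -3, -3, 3)
  row2 ← row2 − (3)·row0  ⇒  L[2][0]=3, U row2=(0, 6, 5, -6)
  row3 ← row3 − (-1)·row0  ⇒  L[3][0]=-1, U row3=(0, 6, 2, -7)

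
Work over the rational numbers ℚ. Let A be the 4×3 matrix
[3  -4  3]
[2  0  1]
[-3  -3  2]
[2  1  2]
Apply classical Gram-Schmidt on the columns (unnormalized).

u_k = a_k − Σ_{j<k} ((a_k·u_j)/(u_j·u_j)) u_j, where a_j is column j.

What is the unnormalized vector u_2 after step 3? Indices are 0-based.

Step 1: u_0 = a_0 = (3, 2, -3, 2).
Step 2: u_1 = a_1 − (-1/26)·u_0 = (-101/26, 1/13, -81/26, 14/13).
Step 3: u_2 = a_2 − (9/26)·u_0 − (-407/675)·u_1 = (-257/675, 239/675, 29/25, 1321/675).

u_2 = (-257/675, 239/675, 29/25, 1321/675)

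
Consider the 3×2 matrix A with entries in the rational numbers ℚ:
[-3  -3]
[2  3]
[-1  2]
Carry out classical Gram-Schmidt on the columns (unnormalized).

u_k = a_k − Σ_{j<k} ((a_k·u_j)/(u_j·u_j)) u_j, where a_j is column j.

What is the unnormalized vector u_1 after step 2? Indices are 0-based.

Step 1: u_0 = a_0 = (-3, 2, -1).
Step 2: u_1 = a_1 − (13/14)·u_0 = (-3/14, 8/7, 41/14).

u_1 = (-3/14, 8/7, 41/14)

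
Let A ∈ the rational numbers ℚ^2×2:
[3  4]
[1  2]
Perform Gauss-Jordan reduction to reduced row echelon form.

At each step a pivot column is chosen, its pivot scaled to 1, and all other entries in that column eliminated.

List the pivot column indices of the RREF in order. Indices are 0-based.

pivot(0,0)=3: scale R0 → (1, 4/3)
  clear (1,0): R1 −= (1)R0 → (0, 2/3)
pivot(1,1)=2/3: scale R1 → (0, 1)
  clear (0,1): R0 −= (4/3)R1 → (1, 0)

pivot columns: 0, 1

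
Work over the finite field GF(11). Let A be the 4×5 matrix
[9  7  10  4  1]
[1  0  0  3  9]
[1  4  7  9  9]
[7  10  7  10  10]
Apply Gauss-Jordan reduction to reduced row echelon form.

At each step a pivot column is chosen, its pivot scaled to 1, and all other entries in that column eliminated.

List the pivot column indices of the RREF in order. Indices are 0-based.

pivot columns: 0, 1, 2, 3

[1] R0 /= 9  ⇒  (1, 2, 6, 9, 5)
     R1 -= 1·R0  ⇒  (0, 9, 5, 5, 4)
     R2 -= 1·R0  ⇒  (0, 2, 1, 0, 4)
     R3 -= 7·R0  ⇒  (0, 7, 9, 2, 8)
[2] R1 /= 9  ⇒  (0, 1, 3, 3, 9)
     R0 -= 2·R1  ⇒  (1, 0, 0, 3, 9)
     R2 -= 2·R1  ⇒  (0, 0, 6, 5, 8)
     R3 -= 7·R1  ⇒  (0, 0, 10, 3, 0)
[3] R2 /= 6  ⇒  (0, 0, 1, 10, 5)
     R1 -= 3·R2  ⇒  (0, 1, 0, 6, 5)
     R3 -= 10·R2  ⇒  (0, 0, 0, 2, 5)
[4] R3 /= 2  ⇒  (0, 0, 0, 1, 8)
     R0 -= 3·R3  ⇒  (1, 0, 0, 0, 7)
     R1 -= 6·R3  ⇒  (0, 1, 0, 0, 1)
     R2 -= 10·R3  ⇒  (0, 0, 1, 0, 2)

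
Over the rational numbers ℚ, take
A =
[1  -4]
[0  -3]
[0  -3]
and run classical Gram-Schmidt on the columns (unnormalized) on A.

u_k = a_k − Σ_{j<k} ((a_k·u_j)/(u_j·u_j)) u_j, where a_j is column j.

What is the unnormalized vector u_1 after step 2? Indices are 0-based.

u_1 = (0, -3, -3)

Step 1: u_0 = a_0 = (1, 0, 0).
Step 2: u_1 = a_1 − (-4)·u_0 = (0, -3, -3).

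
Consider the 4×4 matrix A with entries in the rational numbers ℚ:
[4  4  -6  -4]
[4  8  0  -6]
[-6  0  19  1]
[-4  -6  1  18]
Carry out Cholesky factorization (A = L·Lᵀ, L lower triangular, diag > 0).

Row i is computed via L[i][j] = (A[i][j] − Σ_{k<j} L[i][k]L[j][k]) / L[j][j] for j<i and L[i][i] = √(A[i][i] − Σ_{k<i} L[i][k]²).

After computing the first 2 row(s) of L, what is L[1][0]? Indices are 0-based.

Step 1: L[0][0] = √(4) = 2.
  L[1][0] = (4) / L[0][0] = 2.
Step 2: L[1][1] = √(4) = 2.

L[1][0] = 2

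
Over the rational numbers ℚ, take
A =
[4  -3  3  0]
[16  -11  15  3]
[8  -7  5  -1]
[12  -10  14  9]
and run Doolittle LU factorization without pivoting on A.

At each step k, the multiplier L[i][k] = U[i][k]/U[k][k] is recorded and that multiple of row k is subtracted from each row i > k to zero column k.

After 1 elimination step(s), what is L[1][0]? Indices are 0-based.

Step 1: pivot at (0,0) is 4.
  row1 ← row1 − (4)·row0  ⇒  L[1][0]=4, U row1=(0, 1, 3, 3)
  row2 ← row2 − (2)·row0  ⇒  L[2][0]=2, U row2=(0, -1, -1, -1)
  row3 ← row3 − (3)·row0  ⇒  L[3][0]=3, U row3=(0, -1, 5, 9)

L[1][0] = 4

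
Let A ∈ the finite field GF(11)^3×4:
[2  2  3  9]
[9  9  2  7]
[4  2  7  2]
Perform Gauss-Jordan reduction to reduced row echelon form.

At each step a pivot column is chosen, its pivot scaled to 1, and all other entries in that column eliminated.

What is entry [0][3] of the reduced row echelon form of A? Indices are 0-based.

pivot(0,0)=2: scale R0 → (1, 1, 7, 10)
  clear (1,0): R1 −= (9)R0 → (0, 0, 5, 5)
  clear (2,0): R2 −= (4)R0 → (0, 9, 1, 6)
pivot(1,1): swap R1↔R2
pivot(1,1)=9: scale R1 → (0, 1, 5, 8)
  clear (0,1): R0 −= (1)R1 → (1, 0, 2, 2)
pivot(2,2)=5: scale R2 → (0, 0, 1, 1)
  clear (0,2): R0 −= (2)R2 → (1, 0, 0, 0)
  clear (1,2): R1 −= (5)R2 → (0, 1, 0, 3)

M[0][3] = 0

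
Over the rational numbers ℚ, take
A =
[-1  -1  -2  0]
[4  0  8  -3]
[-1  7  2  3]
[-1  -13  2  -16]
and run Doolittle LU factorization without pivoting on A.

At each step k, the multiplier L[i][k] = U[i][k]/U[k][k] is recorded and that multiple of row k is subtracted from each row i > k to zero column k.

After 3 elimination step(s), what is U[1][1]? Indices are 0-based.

U[1][1] = -4

Step 1: pivot at (0,0) is -1.
  row1 ← row1 − (-4)·row0  ⇒  L[1][0]=-4, U row1=(0, -4, 0, -3)
  row2 ← row2 − (1)·row0  ⇒  L[2][0]=1, U row2=(0, 8, 4, 3)
  row3 ← row3 − (1)·row0  ⇒  L[3][0]=1, U row3=(0, -12, 4, -16)
Step 2: pivot at (1,1) is -4.
  row2 ← row2 − (-2)·row1  ⇒  L[2][1]=-2, U row2=(0, 0, 4, -3)
  row3 ← row3 − (3)·row1  ⇒  L[3][1]=3, U row3=(0, 0, 4, -7)
Step 3: pivot at (2,2) is 4.
  row3 ← row3 − (1)·row2  ⇒  L[3][2]=1, U row3=(0, 0, 0, -4)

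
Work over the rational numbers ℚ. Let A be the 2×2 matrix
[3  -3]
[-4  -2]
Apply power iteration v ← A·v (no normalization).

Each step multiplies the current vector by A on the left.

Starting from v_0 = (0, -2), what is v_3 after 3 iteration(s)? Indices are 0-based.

v_0 = (0, -2).
v_1 = A·v_0 = (6, 4).
v_2 = A·v_1 = (6, -32).
v_3 = A·v_2 = (114, 40).

v_3 = (114, 40)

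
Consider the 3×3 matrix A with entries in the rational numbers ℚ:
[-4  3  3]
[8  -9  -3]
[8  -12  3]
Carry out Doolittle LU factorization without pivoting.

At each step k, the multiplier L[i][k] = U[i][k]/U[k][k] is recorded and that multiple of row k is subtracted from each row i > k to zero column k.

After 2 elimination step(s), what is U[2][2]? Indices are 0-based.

U[2][2] = 3

k=0: U[0][0]=-4
  eliminate (1,0): mult=-2, new row 1: (0, -3, 3); set L[1][0]=-2
  eliminate (2,0): mult=-2, new row 2: (0, -6, 9); set L[2][0]=-2
k=1: U[1][1]=-3
  eliminate (2,1): mult=2, new row 2: (0, 0, 3); set L[2][1]=2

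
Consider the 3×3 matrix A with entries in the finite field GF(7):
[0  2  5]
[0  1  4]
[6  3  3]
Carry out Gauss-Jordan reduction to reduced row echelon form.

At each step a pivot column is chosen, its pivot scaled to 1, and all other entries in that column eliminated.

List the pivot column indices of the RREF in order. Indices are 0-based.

pivot columns: 0, 1, 2

step 1: exchange rows 0,2
step 1: normalize row 0 (÷6) = (1, 4, 4)
step 2: normalize row 1 (÷1) = (0, 1, 4)
  row 0: subtract 4×row1 = (1, 0, 2)
  row 2: subtract 2×row1 = (0, 0, 4)
step 3: normalize row 2 (÷4) = (0, 0, 1)
  row 0: subtract 2×row2 = (1, 0, 0)
  row 1: subtract 4×row2 = (0, 1, 0)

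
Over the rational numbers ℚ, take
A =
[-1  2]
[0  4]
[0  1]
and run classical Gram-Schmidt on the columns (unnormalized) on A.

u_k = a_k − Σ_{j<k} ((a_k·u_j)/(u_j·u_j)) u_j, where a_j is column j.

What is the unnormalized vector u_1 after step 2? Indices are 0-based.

u_1 = (0, 4, 1)

Step 1: u_0 = a_0 = (-1, 0, 0).
Step 2: u_1 = a_1 − (-2)·u_0 = (0, 4, 1).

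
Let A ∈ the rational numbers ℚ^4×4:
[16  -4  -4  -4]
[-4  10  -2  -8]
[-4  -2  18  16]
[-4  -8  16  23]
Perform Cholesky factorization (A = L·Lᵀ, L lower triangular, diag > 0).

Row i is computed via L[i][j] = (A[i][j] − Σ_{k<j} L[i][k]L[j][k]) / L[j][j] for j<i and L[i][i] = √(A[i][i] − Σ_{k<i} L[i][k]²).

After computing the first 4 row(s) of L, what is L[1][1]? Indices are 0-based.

Step 1: L[0][0] = √(16) = 4.
  L[1][0] = (-4) / L[0][0] = -1.
Step 2: L[1][1] = √(9) = 3.
  L[2][0] = (-4) / L[0][0] = -1.
  L[2][1] = (-3) / L[1][1] = -1.
Step 3: L[2][2] = √(16) = 4.
  L[3][0] = (-4) / L[0][0] = -1.
  L[3][1] = (-9) / L[1][1] = -3.
  L[3][2] = (12) / L[2][2] = 3.
Step 4: L[3][3] = √(4) = 2.

L[1][1] = 3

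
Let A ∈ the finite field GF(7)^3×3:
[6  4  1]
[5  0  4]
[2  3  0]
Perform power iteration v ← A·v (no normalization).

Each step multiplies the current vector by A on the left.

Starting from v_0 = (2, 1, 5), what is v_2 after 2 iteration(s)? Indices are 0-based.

v_0 = (2, 1, 5).
v_1 = A·v_0 = (0, 2, 0).
v_2 = A·v_1 = (1, 0, 6).

v_2 = (1, 0, 6)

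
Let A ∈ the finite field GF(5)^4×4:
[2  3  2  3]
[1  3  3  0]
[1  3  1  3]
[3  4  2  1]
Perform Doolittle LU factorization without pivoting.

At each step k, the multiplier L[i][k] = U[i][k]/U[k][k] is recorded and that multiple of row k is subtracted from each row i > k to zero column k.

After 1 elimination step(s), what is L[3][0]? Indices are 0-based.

L[3][0] = 4

Step 1: pivot at (0,0) is 2.
  row1 ← row1 − (3)·row0  ⇒  L[1][0]=3, U row1=(0, 4, 2, 1)
  row2 ← row2 − (3)·row0  ⇒  L[2][0]=3, U row2=(0, 4, 0, 4)
  row3 ← row3 − (4)·row0  ⇒  L[3][0]=4, U row3=(0, 2, 4, 4)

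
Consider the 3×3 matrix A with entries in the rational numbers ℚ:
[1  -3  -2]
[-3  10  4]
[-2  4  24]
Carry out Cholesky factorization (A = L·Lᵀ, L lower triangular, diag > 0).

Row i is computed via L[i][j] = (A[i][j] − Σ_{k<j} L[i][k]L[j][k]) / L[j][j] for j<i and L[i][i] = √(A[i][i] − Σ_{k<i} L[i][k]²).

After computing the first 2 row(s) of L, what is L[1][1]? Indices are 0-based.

Step 1: L[0][0] = √(1) = 1.
  L[1][0] = (-3) / L[0][0] = -3.
Step 2: L[1][1] = √(1) = 1.

L[1][1] = 1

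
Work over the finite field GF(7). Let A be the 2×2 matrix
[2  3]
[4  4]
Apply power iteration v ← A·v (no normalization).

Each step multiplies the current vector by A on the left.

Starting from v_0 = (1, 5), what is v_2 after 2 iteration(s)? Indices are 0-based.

v_2 = (1, 3)

v_0 = (1, 5).
v_1 = A·v_0 = (3, 3).
v_2 = A·v_1 = (1, 3).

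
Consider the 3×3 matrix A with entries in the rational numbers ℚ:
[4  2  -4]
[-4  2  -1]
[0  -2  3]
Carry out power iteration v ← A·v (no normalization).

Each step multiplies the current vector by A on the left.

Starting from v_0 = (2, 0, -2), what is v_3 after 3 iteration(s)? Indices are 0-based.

v_0 = (2, 0, -2).
v_1 = A·v_0 = (16, -6, -6).
v_2 = A·v_1 = (76, -70, -6).
v_3 = A·v_2 = (188, -438, 122).

v_3 = (188, -438, 122)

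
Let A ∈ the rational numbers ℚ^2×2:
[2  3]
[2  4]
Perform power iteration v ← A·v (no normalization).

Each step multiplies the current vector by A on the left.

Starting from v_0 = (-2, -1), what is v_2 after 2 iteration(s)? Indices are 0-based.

v_2 = (-38, -46)

v_0 = (-2, -1).
v_1 = A·v_0 = (-7, -8).
v_2 = A·v_1 = (-38, -46).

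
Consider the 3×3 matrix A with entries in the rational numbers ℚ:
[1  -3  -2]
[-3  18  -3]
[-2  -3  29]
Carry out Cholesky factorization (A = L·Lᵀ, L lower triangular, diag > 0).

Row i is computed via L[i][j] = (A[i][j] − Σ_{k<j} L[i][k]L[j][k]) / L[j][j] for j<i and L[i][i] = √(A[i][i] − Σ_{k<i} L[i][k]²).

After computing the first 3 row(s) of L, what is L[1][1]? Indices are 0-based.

L[1][1] = 3

Step 1: L[0][0] = √(1) = 1.
  L[1][0] = (-3) / L[0][0] = -3.
Step 2: L[1][1] = √(9) = 3.
  L[2][0] = (-2) / L[0][0] = -2.
  L[2][1] = (-9) / L[1][1] = -3.
Step 3: L[2][2] = √(16) = 4.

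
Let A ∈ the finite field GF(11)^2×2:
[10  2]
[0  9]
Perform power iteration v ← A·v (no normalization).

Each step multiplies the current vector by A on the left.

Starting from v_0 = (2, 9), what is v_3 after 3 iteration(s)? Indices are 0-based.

v_3 = (3, 5)

v_0 = (2, 9).
v_1 = A·v_0 = (5, 4).
v_2 = A·v_1 = (3, 3).
v_3 = A·v_2 = (3, 5).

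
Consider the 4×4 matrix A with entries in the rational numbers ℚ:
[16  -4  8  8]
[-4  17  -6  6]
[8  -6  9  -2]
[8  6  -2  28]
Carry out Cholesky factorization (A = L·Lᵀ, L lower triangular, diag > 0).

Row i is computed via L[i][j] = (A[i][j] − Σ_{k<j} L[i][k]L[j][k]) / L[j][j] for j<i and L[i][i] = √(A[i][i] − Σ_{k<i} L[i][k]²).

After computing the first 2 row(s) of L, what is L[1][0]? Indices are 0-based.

Step 1: L[0][0] = √(16) = 4.
  L[1][0] = (-4) / L[0][0] = -1.
Step 2: L[1][1] = √(16) = 4.

L[1][0] = -1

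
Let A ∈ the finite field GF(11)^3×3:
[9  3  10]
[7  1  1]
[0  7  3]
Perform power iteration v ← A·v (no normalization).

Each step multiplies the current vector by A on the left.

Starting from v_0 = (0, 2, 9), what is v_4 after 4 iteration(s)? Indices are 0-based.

v_4 = (7, 5, 10)

v_0 = (0, 2, 9).
v_1 = A·v_0 = (8, 0, 8).
v_2 = A·v_1 = (9, 9, 2).
v_3 = A·v_2 = (7, 8, 3).
v_4 = A·v_3 = (7, 5, 10).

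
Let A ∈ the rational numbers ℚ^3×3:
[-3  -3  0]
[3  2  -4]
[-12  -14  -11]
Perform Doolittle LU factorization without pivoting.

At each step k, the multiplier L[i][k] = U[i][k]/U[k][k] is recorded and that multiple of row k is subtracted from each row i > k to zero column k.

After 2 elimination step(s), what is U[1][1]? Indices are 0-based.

Step 1: pivot at (0,0) is -3.
  row1 ← row1 − (-1)·row0  ⇒  L[1][0]=-1, U row1=(0, -1, -4)
  row2 ← row2 − (4)·row0  ⇒  L[2][0]=4, U row2=(0, -2, -11)
Step 2: pivot at (1,1) is -1.
  row2 ← row2 − (2)·row1  ⇒  L[2][1]=2, U row2=(0, 0, -3)

U[1][1] = -1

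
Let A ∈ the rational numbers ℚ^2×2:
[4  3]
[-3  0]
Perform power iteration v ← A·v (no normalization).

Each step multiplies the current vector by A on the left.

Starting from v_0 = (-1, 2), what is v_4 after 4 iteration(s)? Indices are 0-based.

v_0 = (-1, 2).
v_1 = A·v_0 = (2, 3).
v_2 = A·v_1 = (17, -6).
v_3 = A·v_2 = (50, -51).
v_4 = A·v_3 = (47, -150).

v_4 = (47, -150)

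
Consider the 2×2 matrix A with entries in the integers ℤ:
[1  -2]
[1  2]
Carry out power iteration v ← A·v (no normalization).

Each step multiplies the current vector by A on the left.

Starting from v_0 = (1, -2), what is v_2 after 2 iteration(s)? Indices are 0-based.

v_2 = (11, -1)

v_0 = (1, -2).
v_1 = A·v_0 = (5, -3).
v_2 = A·v_1 = (11, -1).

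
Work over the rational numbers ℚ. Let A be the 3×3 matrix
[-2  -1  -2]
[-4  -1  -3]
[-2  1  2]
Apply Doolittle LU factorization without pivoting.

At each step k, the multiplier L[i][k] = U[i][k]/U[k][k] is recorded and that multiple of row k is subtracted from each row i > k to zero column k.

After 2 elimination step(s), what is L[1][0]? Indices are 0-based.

L[1][0] = 2

[col 0] pivot -2
  R1 -= 2*R0 → (0, 1, 1)  (L[1][0] := 2)
  R2 -= 1*R0 → (0, 2, 4)  (L[2][0] := 1)
[col 1] pivot 1
  R2 -= 2*R1 → (0, 0, 2)  (L[2][1] := 2)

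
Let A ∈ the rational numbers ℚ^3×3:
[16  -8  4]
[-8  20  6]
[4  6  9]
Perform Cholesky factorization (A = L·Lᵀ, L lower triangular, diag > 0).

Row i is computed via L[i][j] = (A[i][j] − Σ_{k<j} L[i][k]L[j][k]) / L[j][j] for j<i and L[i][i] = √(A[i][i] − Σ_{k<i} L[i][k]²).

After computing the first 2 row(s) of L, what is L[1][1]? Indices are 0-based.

L[1][1] = 4

Step 1: L[0][0] = √(16) = 4.
  L[1][0] = (-8) / L[0][0] = -2.
Step 2: L[1][1] = √(16) = 4.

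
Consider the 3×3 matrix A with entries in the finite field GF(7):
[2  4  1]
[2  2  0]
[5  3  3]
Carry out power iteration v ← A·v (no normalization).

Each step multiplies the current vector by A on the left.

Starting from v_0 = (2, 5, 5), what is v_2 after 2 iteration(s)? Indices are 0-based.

v_0 = (2, 5, 5).
v_1 = A·v_0 = (1, 0, 5).
v_2 = A·v_1 = (0, 2, 6).

v_2 = (0, 2, 6)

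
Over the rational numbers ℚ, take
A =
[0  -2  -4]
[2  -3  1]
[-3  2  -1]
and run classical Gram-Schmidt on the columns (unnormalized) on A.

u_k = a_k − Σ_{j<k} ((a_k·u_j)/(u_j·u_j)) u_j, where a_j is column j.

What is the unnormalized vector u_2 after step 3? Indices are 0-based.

u_2 = (-10/7, 12/7, 8/7)

Step 1: u_0 = a_0 = (0, 2, -3).
Step 2: u_1 = a_1 − (-12/13)·u_0 = (-2, -15/13, -10/13).
Step 3: u_2 = a_2 − (5/13)·u_0 − (9/7)·u_1 = (-10/7, 12/7, 8/7).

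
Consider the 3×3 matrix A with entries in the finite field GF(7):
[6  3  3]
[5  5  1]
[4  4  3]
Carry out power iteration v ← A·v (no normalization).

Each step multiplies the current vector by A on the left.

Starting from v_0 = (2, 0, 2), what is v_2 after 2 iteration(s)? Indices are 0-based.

v_0 = (2, 0, 2).
v_1 = A·v_0 = (4, 5, 0).
v_2 = A·v_1 = (4, 3, 1).

v_2 = (4, 3, 1)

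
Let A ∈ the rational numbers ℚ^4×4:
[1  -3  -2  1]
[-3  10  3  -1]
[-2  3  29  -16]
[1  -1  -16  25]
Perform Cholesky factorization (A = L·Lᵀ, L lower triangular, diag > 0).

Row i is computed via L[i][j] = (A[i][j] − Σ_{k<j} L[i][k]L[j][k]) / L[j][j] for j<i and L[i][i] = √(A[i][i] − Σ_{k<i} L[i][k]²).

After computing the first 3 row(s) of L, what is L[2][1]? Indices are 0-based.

L[2][1] = -3

Step 1: L[0][0] = √(1) = 1.
  L[1][0] = (-3) / L[0][0] = -3.
Step 2: L[1][1] = √(1) = 1.
  L[2][0] = (-2) / L[0][0] = -2.
  L[2][1] = (-3) / L[1][1] = -3.
Step 3: L[2][2] = √(16) = 4.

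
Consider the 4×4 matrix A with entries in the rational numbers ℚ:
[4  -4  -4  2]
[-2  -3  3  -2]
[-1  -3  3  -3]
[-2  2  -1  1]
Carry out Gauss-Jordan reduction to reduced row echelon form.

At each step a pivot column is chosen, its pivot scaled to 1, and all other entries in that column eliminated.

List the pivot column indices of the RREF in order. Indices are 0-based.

pivot(0,0)=4: scale R0 → (1, -1, -1, 1/2)
  clear (1,0): R1 −= (-2)R0 → (0, -5, 1, -1)
  clear (2,0): R2 −= (-1)R0 → (0, -4, 2, -5/2)
  clear (3,0): R3 −= (-2)R0 → (0, 0, -3, 2)
pivot(1,1)=-5: scale R1 → (0, 1, -1/5, 1/5)
  clear (0,1): R0 −= (-1)R1 → (1, 0, -6/5, 7/10)
  clear (2,1): R2 −= (-4)R1 → (0, 0, 6/5, -17/10)
pivot(2,2)=6/5: scale R2 → (0, 0, 1, -17/12)
  clear (0,2): R0 −= (-6/5)R2 → (1, 0, 0, -1)
  clear (1,2): R1 −= (-1/5)R2 → (0, 1, 0, -1/12)
  clear (3,2): R3 −= (-3)R2 → (0, 0, 0, -9/4)
pivot(3,3)=-9/4: scale R3 → (0, 0, 0, 1)
  clear (0,3): R0 −= (-1)R3 → (1, 0, 0, 0)
  clear (1,3): R1 −= (-1/12)R3 → (0, 1, 0, 0)
  clear (2,3): R2 −= (-17/12)R3 → (0, 0, 1, 0)

pivot columns: 0, 1, 2, 3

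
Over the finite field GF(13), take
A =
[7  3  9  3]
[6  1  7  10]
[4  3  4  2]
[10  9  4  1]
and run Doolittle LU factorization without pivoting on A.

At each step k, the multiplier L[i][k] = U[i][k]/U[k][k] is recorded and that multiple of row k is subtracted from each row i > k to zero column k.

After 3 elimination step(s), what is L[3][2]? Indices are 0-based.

[col 0] pivot 7
  R1 -= 12*R0 → (0, 4, 3, 0)  (L[1][0] := 12)
  R2 -= 8*R0 → (0, 5, 10, 4)  (L[2][0] := 8)
  R3 -= 7*R0 → (0, 1, 6, 6)  (L[3][0] := 7)
[col 1] pivot 4
  R2 -= 11*R1 → (0, 0, 3, 4)  (L[2][1] := 11)
  R3 -= 10*R1 → (0, 0, 2, 6)  (L[3][1] := 10)
[col 2] pivot 3
  R3 -= 5*R2 → (0, 0, 0, 12)  (L[3][2] := 5)

L[3][2] = 5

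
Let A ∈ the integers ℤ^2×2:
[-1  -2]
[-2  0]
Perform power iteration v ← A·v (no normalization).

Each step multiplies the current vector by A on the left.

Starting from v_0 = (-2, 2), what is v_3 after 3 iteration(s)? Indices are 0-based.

v_3 = (-2, 12)

v_0 = (-2, 2).
v_1 = A·v_0 = (-2, 4).
v_2 = A·v_1 = (-6, 4).
v_3 = A·v_2 = (-2, 12).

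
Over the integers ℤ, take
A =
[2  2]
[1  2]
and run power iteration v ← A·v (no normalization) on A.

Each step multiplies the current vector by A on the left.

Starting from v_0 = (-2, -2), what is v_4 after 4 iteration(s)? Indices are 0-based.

v_4 = (-328, -232)

v_0 = (-2, -2).
v_1 = A·v_0 = (-8, -6).
v_2 = A·v_1 = (-28, -20).
v_3 = A·v_2 = (-96, -68).
v_4 = A·v_3 = (-328, -232).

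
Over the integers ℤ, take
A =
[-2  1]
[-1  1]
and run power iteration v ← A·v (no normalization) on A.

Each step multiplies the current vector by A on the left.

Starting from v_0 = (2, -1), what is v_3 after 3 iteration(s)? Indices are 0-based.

v_0 = (2, -1).
v_1 = A·v_0 = (-5, -3).
v_2 = A·v_1 = (7, 2).
v_3 = A·v_2 = (-12, -5).

v_3 = (-12, -5)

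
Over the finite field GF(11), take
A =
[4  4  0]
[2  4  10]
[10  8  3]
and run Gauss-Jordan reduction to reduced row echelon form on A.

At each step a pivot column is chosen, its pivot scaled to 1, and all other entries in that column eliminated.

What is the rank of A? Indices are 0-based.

pivot(0,0)=4: scale R0 → (1, 1, 0)
  clear (1,0): R1 −= (2)R0 → (0, 2, 10)
  clear (2,0): R2 −= (10)R0 → (0, 9, 3)
pivot(1,1)=2: scale R1 → (0, 1, 5)
  clear (0,1): R0 −= (1)R1 → (1, 0, 6)
  clear (2,1): R2 −= (9)R1 → (0, 0, 2)
pivot(2,2)=2: scale R2 → (0, 0, 1)
  clear (0,2): R0 −= (6)R2 → (1, 0, 0)
  clear (1,2): R1 −= (5)R2 → (0, 1, 0)

rank = 3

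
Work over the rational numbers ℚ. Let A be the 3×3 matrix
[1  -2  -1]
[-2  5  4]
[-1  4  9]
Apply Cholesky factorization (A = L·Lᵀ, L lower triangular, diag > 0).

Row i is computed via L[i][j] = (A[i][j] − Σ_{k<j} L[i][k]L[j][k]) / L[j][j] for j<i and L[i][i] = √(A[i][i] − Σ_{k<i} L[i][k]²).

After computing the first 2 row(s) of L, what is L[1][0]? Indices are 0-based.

Step 1: L[0][0] = √(1) = 1.
  L[1][0] = (-2) / L[0][0] = -2.
Step 2: L[1][1] = √(1) = 1.

L[1][0] = -2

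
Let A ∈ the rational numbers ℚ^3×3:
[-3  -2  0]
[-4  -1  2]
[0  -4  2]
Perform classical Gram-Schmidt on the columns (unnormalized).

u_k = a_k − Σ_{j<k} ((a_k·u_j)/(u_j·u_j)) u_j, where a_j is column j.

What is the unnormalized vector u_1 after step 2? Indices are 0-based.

Step 1: u_0 = a_0 = (-3, -4, 0).
Step 2: u_1 = a_1 − (2/5)·u_0 = (-4/5, 3/5, -4).

u_1 = (-4/5, 3/5, -4)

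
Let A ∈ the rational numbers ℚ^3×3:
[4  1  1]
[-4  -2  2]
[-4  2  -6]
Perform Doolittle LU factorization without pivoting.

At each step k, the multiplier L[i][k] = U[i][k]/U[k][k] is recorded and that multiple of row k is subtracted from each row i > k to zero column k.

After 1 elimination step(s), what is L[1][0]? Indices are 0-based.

[col 0] pivot 4
  R1 -= -1*R0 → (0, -1, 3)  (L[1][0] := -1)
  R2 -= -1*R0 → (0, 3, -5)  (L[2][0] := -1)

L[1][0] = -1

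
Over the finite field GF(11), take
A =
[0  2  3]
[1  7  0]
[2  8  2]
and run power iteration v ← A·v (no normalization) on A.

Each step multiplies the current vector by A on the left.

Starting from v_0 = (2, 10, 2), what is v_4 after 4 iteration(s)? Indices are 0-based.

v_4 = (2, 2, 9)

v_0 = (2, 10, 2).
v_1 = A·v_0 = (4, 6, 0).
v_2 = A·v_1 = (1, 2, 1).
v_3 = A·v_2 = (7, 4, 9).
v_4 = A·v_3 = (2, 2, 9).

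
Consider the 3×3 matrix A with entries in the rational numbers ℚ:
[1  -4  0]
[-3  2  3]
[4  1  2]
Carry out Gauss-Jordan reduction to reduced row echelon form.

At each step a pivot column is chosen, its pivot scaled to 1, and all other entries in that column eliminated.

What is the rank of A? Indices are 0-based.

[1] R0 /= 1  ⇒  (1, -4, 0)
     R1 -= -3·R0  ⇒  (0, -10, 3)
     R2 -= 4·R0  ⇒  (0, 17, 2)
[2] R1 /= -10  ⇒  (0, 1, -3/10)
     R0 -= -4·R1  ⇒  (1, 0, -6/5)
     R2 -= 17·R1  ⇒  (0, 0, 71/10)
[3] R2 /= 71/10  ⇒  (0, 0, 1)
     R0 -= -6/5·R2  ⇒  (1, 0, 0)
     R1 -= -3/10·R2  ⇒  (0, 1, 0)

rank = 3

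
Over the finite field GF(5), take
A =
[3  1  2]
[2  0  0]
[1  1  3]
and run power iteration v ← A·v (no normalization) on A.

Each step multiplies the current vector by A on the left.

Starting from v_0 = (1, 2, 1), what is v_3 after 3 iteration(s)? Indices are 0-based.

v_0 = (1, 2, 1).
v_1 = A·v_0 = (2, 2, 1).
v_2 = A·v_1 = (0, 4, 2).
v_3 = A·v_2 = (3, 0, 0).

v_3 = (3, 0, 0)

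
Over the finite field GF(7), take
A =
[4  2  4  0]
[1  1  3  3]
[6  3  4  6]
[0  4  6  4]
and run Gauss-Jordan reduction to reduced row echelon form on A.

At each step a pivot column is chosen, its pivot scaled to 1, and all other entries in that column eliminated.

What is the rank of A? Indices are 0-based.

pivot(0,0)=4: scale R0 → (1, 4, 1, 0)
  clear (1,0): R1 −= (1)R0 → (0, 4, 2, 3)
  clear (2,0): R2 −= (6)R0 → (0, 0, 5, 6)
pivot(1,1)=4: scale R1 → (0, 1, 4, 6)
  clear (0,1): R0 −= (4)R1 → (1, 0, 6, 4)
  clear (3,1): R3 −= (4)R1 → (0, 0, 4, 1)
pivot(2,2)=5: scale R2 → (0, 0, 1, 4)
  clear (0,2): R0 −= (6)R2 → (1, 0, 0, 1)
  clear (1,2): R1 −= (4)R2 → (0, 1, 0, 4)
  clear (3,2): R3 −= (4)R2 → (0, 0, 0, 6)
pivot(3,3)=6: scale R3 → (0, 0, 0, 1)
  clear (0,3): R0 −= (1)R3 → (1, 0, 0, 0)
  clear (1,3): R1 −= (4)R3 → (0, 1, 0, 0)
  clear (2,3): R2 −= (4)R3 → (0, 0, 1, 0)

rank = 4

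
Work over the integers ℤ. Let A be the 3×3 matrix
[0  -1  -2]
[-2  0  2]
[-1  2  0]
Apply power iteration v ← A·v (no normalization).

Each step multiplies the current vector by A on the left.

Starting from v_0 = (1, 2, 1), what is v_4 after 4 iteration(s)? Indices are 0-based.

v_0 = (1, 2, 1).
v_1 = A·v_0 = (-4, 0, 3).
v_2 = A·v_1 = (-6, 14, 4).
v_3 = A·v_2 = (-22, 20, 34).
v_4 = A·v_3 = (-88, 112, 62).

v_4 = (-88, 112, 62)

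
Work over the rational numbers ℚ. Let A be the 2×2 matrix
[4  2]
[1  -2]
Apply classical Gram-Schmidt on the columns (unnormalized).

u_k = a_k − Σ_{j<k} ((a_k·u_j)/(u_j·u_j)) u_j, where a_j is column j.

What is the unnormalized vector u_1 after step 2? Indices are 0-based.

Step 1: u_0 = a_0 = (4, 1).
Step 2: u_1 = a_1 − (6/17)·u_0 = (10/17, -40/17).

u_1 = (10/17, -40/17)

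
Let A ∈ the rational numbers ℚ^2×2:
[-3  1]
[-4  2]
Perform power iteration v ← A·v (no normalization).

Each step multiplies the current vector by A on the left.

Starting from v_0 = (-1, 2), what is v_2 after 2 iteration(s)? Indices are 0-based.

v_0 = (-1, 2).
v_1 = A·v_0 = (5, 8).
v_2 = A·v_1 = (-7, -4).

v_2 = (-7, -4)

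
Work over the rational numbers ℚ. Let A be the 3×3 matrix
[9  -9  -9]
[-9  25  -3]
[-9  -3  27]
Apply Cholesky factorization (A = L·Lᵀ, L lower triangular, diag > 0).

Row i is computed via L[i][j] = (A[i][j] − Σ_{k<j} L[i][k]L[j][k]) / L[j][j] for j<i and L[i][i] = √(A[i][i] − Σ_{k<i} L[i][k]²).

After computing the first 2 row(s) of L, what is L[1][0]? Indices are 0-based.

Step 1: L[0][0] = √(9) = 3.
  L[1][0] = (-9) / L[0][0] = -3.
Step 2: L[1][1] = √(16) = 4.

L[1][0] = -3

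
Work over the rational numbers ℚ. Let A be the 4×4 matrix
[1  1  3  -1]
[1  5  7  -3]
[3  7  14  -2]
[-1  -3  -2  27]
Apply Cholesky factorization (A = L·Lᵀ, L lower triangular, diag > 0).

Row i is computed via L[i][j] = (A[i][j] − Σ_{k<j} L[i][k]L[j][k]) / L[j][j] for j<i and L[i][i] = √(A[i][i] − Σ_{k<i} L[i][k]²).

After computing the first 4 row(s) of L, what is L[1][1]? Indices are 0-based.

L[1][1] = 2

Step 1: L[0][0] = √(1) = 1.
  L[1][0] = (1) / L[0][0] = 1.
Step 2: L[1][1] = √(4) = 2.
  L[2][0] = (3) / L[0][0] = 3.
  L[2][1] = (4) / L[1][1] = 2.
Step 3: L[2][2] = √(1) = 1.
  L[3][0] = (-1) / L[0][0] = -1.
  L[3][1] = (-2) / L[1][1] = -1.
  L[3][2] = (3) / L[2][2] = 3.
Step 4: L[3][3] = √(16) = 4.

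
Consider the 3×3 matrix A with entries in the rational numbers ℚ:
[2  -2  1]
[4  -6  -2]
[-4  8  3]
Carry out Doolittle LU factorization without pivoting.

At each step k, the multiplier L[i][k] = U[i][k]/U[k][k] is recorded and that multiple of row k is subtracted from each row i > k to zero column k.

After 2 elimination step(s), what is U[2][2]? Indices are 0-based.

k=0: U[0][0]=2
  eliminate (1,0): mult=2, new row 1: (0, -2, -4); set L[1][0]=2
  eliminate (2,0): mult=-2, new row 2: (0, 4, 5); set L[2][0]=-2
k=1: U[1][1]=-2
  eliminate (2,1): mult=-2, new row 2: (0, 0, -3); set L[2][1]=-2

U[2][2] = -3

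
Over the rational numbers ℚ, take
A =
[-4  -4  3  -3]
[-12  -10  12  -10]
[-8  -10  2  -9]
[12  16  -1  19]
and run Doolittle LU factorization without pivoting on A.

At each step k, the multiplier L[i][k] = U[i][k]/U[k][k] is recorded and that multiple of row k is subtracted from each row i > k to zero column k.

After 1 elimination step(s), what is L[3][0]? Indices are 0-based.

k=0: U[0][0]=-4
  eliminate (1,0): mult=3, new row 1: (0, 2, 3, -1); set L[1][0]=3
  eliminate (2,0): mult=2, new row 2: (0, -2, -4, -3); set L[2][0]=2
  eliminate (3,0): mult=-3, new row 3: (0, 4, 8, 10); set L[3][0]=-3

L[3][0] = -3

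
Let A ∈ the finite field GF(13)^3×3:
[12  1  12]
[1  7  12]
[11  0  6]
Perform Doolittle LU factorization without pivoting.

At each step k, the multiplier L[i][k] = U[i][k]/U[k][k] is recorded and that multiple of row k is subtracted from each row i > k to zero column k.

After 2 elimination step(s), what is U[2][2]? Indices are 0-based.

U[2][2] = 1

k=0: U[0][0]=12
  eliminate (1,0): mult=12, new row 1: (0, 8, 11); set L[1][0]=12
  eliminate (2,0): mult=2, new row 2: (0, 11, 8); set L[2][0]=2
k=1: U[1][1]=8
  eliminate (2,1): mult=3, new row 2: (0, 0, 1); set L[2][1]=3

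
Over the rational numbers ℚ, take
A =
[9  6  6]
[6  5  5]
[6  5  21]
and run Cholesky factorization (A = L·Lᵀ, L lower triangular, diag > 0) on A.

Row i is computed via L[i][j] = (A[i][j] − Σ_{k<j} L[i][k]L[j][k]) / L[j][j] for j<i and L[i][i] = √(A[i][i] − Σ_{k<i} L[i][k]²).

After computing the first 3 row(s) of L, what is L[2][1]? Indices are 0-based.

L[2][1] = 1

Step 1: L[0][0] = √(9) = 3.
  L[1][0] = (6) / L[0][0] = 2.
Step 2: L[1][1] = √(1) = 1.
  L[2][0] = (6) / L[0][0] = 2.
  L[2][1] = (1) / L[1][1] = 1.
Step 3: L[2][2] = √(16) = 4.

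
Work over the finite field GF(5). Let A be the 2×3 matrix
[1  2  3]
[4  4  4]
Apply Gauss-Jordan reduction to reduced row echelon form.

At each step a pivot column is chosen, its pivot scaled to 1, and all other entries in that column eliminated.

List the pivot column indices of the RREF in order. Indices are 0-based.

pivot columns: 0, 1

step 1: normalize row 0 (÷1) = (1, 2, 3)
  row 1: subtract 4×row0 = (0, 1, 2)
step 2: normalize row 1 (÷1) = (0, 1, 2)
  row 0: subtract 2×row1 = (1, 0, 4)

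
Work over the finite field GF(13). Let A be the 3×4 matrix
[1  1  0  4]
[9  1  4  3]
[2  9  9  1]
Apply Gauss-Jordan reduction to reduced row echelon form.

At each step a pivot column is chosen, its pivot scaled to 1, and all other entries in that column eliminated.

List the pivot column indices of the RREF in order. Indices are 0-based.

pivot columns: 0, 1, 2

step 1: normalize row 0 (÷1) = (1, 1, 0, 4)
  row 1: subtract 9×row0 = (0, 5, 4, 6)
  row 2: subtract 2×row0 = (0, 7, 9, 6)
step 2: normalize row 1 (÷5) = (0, 1, 6, 9)
  row 0: subtract 1×row1 = (1, 0, 7, 8)
  row 2: subtract 7×row1 = (0, 0, 6, 8)
step 3: normalize row 2 (÷6) = (0, 0, 1, 10)
  row 0: subtract 7×row2 = (1, 0, 0, 3)
  row 1: subtract 6×row2 = (0, 1, 0, 1)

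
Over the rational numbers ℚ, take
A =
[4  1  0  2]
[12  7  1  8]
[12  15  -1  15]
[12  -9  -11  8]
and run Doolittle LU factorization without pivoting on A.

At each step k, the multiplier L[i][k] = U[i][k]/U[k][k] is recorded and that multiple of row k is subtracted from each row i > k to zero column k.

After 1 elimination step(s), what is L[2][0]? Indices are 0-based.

L[2][0] = 3

Step 1: pivot at (0,0) is 4.
  row1 ← row1 − (3)·row0  ⇒  L[1][0]=3, U row1=(0, 4, 1, 2)
  row2 ← row2 − (3)·row0  ⇒  L[2][0]=3, U row2=(0, 12, -1, 9)
  row3 ← row3 − (3)·row0  ⇒  L[3][0]=3, U row3=(0, -12, -11, 2)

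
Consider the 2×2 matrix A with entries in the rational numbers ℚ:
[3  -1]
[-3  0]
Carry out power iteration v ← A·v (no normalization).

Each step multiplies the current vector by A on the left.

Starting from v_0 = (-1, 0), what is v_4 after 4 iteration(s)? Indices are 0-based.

v_0 = (-1, 0).
v_1 = A·v_0 = (-3, 3).
v_2 = A·v_1 = (-12, 9).
v_3 = A·v_2 = (-45, 36).
v_4 = A·v_3 = (-171, 135).

v_4 = (-171, 135)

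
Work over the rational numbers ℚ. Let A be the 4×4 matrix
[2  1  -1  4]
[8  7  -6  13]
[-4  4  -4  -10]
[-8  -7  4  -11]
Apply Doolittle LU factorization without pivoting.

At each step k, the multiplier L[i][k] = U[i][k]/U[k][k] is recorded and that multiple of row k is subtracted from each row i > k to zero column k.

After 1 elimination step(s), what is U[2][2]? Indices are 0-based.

k=0: U[0][0]=2
  eliminate (1,0): mult=4, new row 1: (0, 3, -2, -3); set L[1][0]=4
  eliminate (2,0): mult=-2, new row 2: (0, 6, -6, -2); set L[2][0]=-2
  eliminate (3,0): mult=-4, new row 3: (0, -3, 0, 5); set L[3][0]=-4

U[2][2] = -6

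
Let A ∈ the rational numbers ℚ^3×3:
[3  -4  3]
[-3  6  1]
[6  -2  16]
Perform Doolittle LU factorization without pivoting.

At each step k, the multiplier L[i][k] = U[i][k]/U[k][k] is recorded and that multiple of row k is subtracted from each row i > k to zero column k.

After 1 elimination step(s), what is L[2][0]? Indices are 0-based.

Step 1: pivot at (0,0) is 3.
  row1 ← row1 − (-1)·row0  ⇒  L[1][0]=-1, U row1=(0, 2, 4)
  row2 ← row2 − (2)·row0  ⇒  L[2][0]=2, U row2=(0, 6, 10)

L[2][0] = 2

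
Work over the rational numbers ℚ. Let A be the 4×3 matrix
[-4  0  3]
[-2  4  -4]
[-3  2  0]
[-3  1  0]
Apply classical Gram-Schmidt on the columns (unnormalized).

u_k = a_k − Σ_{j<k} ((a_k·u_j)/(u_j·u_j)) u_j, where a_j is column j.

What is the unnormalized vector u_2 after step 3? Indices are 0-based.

Step 1: u_0 = a_0 = (-4, -2, -3, -3).
Step 2: u_1 = a_1 − (-17/38)·u_0 = (-34/19, 59/19, 25/38, -13/38).
Step 3: u_2 = a_2 − (-2/19)·u_0 − (-676/509)·u_1 = (103/509, -44/509, 284/509, -392/509).

u_2 = (103/509, -44/509, 284/509, -392/509)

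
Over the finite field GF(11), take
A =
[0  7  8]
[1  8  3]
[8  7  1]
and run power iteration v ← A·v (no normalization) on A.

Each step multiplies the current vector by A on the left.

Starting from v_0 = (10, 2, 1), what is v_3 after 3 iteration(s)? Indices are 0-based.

v_3 = (8, 9, 5)

v_0 = (10, 2, 1).
v_1 = A·v_0 = (0, 7, 7).
v_2 = A·v_1 = (6, 0, 1).
v_3 = A·v_2 = (8, 9, 5).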